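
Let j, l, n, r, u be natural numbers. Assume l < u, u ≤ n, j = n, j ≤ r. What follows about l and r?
l < r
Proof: Because j = n and j ≤ r, n ≤ r. Since u ≤ n, u ≤ r. Because l < u, l < r.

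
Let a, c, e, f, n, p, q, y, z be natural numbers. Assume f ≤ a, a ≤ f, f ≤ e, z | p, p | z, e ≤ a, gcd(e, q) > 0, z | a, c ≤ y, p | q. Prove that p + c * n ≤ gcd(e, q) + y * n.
z | p and p | z, thus z = p. Because f ≤ a and a ≤ f, f = a. f ≤ e, so a ≤ e. e ≤ a, so a = e. Since z | a, z | e. z = p, so p | e. Since p | q, p | gcd(e, q). gcd(e, q) > 0, so p ≤ gcd(e, q). Because c ≤ y, c * n ≤ y * n. p ≤ gcd(e, q), so p + c * n ≤ gcd(e, q) + y * n.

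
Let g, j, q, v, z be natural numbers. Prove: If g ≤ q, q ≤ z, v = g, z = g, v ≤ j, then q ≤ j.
Since z = g and q ≤ z, q ≤ g. Since g ≤ q, g = q. v = g, so v = q. v ≤ j, so q ≤ j.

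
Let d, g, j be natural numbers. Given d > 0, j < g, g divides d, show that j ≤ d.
g divides d and d > 0, hence g ≤ d. Because j < g, j < d. Then j ≤ d.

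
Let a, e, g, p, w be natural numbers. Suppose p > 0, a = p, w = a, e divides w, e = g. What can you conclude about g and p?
g ≤ p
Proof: w = a and e divides w, thus e divides a. a = p, so e divides p. Since e = g, g divides p. p > 0, so g ≤ p.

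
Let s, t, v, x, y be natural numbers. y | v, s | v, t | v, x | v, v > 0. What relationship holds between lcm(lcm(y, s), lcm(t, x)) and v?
lcm(lcm(y, s), lcm(t, x)) ≤ v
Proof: y | v and s | v, hence lcm(y, s) | v. From t | v and x | v, lcm(t, x) | v. lcm(y, s) | v, so lcm(lcm(y, s), lcm(t, x)) | v. v > 0, so lcm(lcm(y, s), lcm(t, x)) ≤ v.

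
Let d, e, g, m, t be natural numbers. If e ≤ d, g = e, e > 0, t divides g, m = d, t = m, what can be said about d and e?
d = e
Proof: g = e and t divides g, hence t divides e. Since t = m, m divides e. Because m = d, d divides e. Since e > 0, d ≤ e. e ≤ d, so d = e.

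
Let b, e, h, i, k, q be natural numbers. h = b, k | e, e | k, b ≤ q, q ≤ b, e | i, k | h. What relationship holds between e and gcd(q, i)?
e | gcd(q, i)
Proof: b ≤ q and q ≤ b, hence b = q. k | e and e | k, therefore k = e. h = b and k | h, thus k | b. Since k = e, e | b. Since b = q, e | q. From e | i, e | gcd(q, i).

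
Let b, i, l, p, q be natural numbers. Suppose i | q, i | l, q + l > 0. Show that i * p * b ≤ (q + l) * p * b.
i | q and i | l, thus i | q + l. q + l > 0, so i ≤ q + l. Then i * p ≤ (q + l) * p. Then i * p * b ≤ (q + l) * p * b.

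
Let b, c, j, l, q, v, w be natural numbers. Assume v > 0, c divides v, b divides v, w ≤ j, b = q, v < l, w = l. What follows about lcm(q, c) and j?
lcm(q, c) < j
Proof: b = q and b divides v, thus q divides v. Since c divides v, lcm(q, c) divides v. Since v > 0, lcm(q, c) ≤ v. Because w = l and w ≤ j, l ≤ j. v < l, so v < j. lcm(q, c) ≤ v, so lcm(q, c) < j.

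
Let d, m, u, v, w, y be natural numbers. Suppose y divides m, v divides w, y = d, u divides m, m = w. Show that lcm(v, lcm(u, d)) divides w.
Since y = d and y divides m, d divides m. Since u divides m, lcm(u, d) divides m. Since m = w, lcm(u, d) divides w. Since v divides w, lcm(v, lcm(u, d)) divides w.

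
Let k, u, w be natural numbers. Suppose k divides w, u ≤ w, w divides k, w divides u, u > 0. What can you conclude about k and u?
k = u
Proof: w divides u and u > 0, therefore w ≤ u. Because u ≤ w, u = w. From w divides k and k divides w, w = k. Because u = w, u = k. Then k = u.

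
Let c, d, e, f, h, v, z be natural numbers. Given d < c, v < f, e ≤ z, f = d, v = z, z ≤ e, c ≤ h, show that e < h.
Because z ≤ e and e ≤ z, z = e. Since v = z, v = e. Since f = d and v < f, v < d. Since d < c, v < c. From v = e, e < c. c ≤ h, so e < h.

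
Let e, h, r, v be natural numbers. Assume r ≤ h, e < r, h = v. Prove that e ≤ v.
Since e < r and r ≤ h, e < h. h = v, so e < v. Then e ≤ v.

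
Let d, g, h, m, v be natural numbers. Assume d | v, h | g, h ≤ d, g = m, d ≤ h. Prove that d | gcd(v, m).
Because h ≤ d and d ≤ h, h = d. h | g, so d | g. Since g = m, d | m. d | v, so d | gcd(v, m).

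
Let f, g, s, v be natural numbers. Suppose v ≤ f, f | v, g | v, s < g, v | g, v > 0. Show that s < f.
g | v and v | g, thus g = v. From f | v and v > 0, f ≤ v. v ≤ f, so v = f. Since g = v, g = f. Since s < g, s < f.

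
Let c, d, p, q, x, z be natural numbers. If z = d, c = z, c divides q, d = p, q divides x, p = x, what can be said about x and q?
x = q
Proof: c = z and z = d, thus c = d. Since d = p, c = p. p = x, so c = x. Since c divides q, x divides q. q divides x, so x = q.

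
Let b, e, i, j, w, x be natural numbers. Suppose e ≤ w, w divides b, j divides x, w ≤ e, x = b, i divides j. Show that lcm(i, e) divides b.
x = b and j divides x, thus j divides b. Since i divides j, i divides b. w ≤ e and e ≤ w, thus w = e. w divides b, so e divides b. Because i divides b, lcm(i, e) divides b.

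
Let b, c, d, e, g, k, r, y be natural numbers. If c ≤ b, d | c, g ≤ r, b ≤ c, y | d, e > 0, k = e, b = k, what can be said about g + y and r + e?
g + y ≤ r + e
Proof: Because b = k and k = e, b = e. Since c ≤ b and b ≤ c, c = b. From y | d and d | c, y | c. c = b, so y | b. b = e, so y | e. Since e > 0, y ≤ e. g ≤ r, so g + y ≤ r + e.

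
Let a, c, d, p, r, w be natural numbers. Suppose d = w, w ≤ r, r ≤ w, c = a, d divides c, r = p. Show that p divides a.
Since w ≤ r and r ≤ w, w = r. Since r = p, w = p. c = a and d divides c, so d divides a. d = w, so w divides a. w = p, so p divides a.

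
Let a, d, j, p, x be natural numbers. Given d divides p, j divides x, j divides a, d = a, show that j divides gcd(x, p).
Because d = a and d divides p, a divides p. j divides a, so j divides p. Since j divides x, j divides gcd(x, p).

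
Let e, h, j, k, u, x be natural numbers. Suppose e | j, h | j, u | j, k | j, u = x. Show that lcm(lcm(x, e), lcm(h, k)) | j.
u = x and u | j, therefore x | j. e | j, so lcm(x, e) | j. h | j and k | j, thus lcm(h, k) | j. lcm(x, e) | j, so lcm(lcm(x, e), lcm(h, k)) | j.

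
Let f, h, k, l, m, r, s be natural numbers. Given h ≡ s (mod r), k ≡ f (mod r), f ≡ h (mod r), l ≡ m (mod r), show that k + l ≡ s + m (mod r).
Because k ≡ f (mod r) and f ≡ h (mod r), k ≡ h (mod r). Since h ≡ s (mod r), k ≡ s (mod r). From l ≡ m (mod r), by adding congruences, k + l ≡ s + m (mod r).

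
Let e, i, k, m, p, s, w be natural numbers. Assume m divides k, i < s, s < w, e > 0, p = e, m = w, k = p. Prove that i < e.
i < s and s < w, therefore i < w. Because k = p and p = e, k = e. m = w and m divides k, hence w divides k. Because k = e, w divides e. Since e > 0, w ≤ e. Since i < w, i < e.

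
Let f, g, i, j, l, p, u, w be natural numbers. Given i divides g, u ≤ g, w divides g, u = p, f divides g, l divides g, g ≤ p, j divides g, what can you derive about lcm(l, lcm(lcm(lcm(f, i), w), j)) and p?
lcm(l, lcm(lcm(lcm(f, i), w), j)) divides p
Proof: u = p and u ≤ g, so p ≤ g. Since g ≤ p, g = p. f divides g and i divides g, thus lcm(f, i) divides g. w divides g, so lcm(lcm(f, i), w) divides g. j divides g, so lcm(lcm(lcm(f, i), w), j) divides g. Since l divides g, lcm(l, lcm(lcm(lcm(f, i), w), j)) divides g. g = p, so lcm(l, lcm(lcm(lcm(f, i), w), j)) divides p.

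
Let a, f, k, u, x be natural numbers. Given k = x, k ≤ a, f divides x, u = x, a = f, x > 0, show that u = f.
a = f and k ≤ a, hence k ≤ f. Since k = x, x ≤ f. f divides x and x > 0, thus f ≤ x. x ≤ f, so x = f. u = x, so u = f.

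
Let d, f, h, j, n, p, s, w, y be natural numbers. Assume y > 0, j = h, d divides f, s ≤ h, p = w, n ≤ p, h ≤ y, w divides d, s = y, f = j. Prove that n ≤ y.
Because p = w and n ≤ p, n ≤ w. s = y and s ≤ h, therefore y ≤ h. Because h ≤ y, h = y. j = h, so j = y. w divides d and d divides f, therefore w divides f. Since f = j, w divides j. Since j = y, w divides y. From y > 0, w ≤ y. Since n ≤ w, n ≤ y.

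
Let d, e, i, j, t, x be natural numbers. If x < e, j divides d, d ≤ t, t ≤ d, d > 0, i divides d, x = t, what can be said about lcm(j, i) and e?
lcm(j, i) < e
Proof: d ≤ t and t ≤ d, thus d = t. Since j divides d and i divides d, lcm(j, i) divides d. d > 0, so lcm(j, i) ≤ d. d = t, so lcm(j, i) ≤ t. x = t and x < e, so t < e. lcm(j, i) ≤ t, so lcm(j, i) < e.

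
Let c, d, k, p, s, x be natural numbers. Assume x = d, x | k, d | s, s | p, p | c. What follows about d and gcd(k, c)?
d | gcd(k, c)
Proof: From x = d and x | k, d | k. d | s and s | p, so d | p. p | c, so d | c. d | k, so d | gcd(k, c).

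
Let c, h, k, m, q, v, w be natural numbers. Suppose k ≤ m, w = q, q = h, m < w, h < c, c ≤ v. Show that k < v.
From w = q and q = h, w = h. m < w, so m < h. h < c, so m < c. Because c ≤ v, m < v. k ≤ m, so k < v.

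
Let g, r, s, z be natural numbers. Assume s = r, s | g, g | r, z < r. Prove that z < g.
From s = r and s | g, r | g. Since g | r, r = g. Since z < r, z < g.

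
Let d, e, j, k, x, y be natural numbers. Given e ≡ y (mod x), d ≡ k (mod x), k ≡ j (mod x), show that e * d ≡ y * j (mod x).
d ≡ k (mod x) and k ≡ j (mod x), thus d ≡ j (mod x). e ≡ y (mod x), so e * d ≡ y * j (mod x).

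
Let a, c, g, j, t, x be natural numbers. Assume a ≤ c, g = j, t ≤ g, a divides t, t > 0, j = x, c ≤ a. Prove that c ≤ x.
a ≤ c and c ≤ a, so a = c. From a divides t and t > 0, a ≤ t. From g = j and t ≤ g, t ≤ j. Since a ≤ t, a ≤ j. a = c, so c ≤ j. Since j = x, c ≤ x.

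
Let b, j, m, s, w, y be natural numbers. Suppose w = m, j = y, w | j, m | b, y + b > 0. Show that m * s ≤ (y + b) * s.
Since j = y and w | j, w | y. w = m, so m | y. Since m | b, m | y + b. Since y + b > 0, m ≤ y + b. Then m * s ≤ (y + b) * s.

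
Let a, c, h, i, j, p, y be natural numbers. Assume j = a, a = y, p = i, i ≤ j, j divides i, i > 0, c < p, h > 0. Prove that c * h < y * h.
j = a and a = y, thus j = y. j divides i and i > 0, therefore j ≤ i. Since i ≤ j, i = j. Since p = i, p = j. Since c < p, c < j. j = y, so c < y. Combining with h > 0, by multiplying by a positive, c * h < y * h.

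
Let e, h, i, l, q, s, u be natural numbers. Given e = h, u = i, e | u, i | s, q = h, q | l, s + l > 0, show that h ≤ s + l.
u = i and e | u, hence e | i. Since i | s, e | s. e = h, so h | s. From q = h and q | l, h | l. Because h | s, h | s + l. Since s + l > 0, h ≤ s + l.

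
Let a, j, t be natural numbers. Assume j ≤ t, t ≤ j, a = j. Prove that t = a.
j ≤ t and t ≤ j, hence j = t. Because a = j, a = t. Then t = a.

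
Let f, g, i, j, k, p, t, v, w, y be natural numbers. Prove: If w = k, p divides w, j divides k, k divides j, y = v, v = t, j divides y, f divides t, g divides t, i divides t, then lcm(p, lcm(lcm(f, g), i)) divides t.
w = k and p divides w, therefore p divides k. Since j divides k and k divides j, j = k. From y = v and v = t, y = t. Since j divides y, j divides t. Since j = k, k divides t. p divides k, so p divides t. Since f divides t and g divides t, lcm(f, g) divides t. Since i divides t, lcm(lcm(f, g), i) divides t. Because p divides t, lcm(p, lcm(lcm(f, g), i)) divides t.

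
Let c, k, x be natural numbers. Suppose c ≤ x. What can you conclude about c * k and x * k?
c * k ≤ x * k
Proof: Since c ≤ x, by multiplying by a non-negative, c * k ≤ x * k.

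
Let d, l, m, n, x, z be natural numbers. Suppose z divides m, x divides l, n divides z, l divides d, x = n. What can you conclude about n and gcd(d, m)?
n divides gcd(d, m)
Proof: x divides l and l divides d, therefore x divides d. x = n, so n divides d. Since n divides z and z divides m, n divides m. n divides d, so n divides gcd(d, m).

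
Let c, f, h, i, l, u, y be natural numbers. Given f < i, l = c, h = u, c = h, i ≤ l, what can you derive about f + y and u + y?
f + y < u + y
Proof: l = c and c = h, thus l = h. Since h = u, l = u. Since f < i and i ≤ l, f < l. l = u, so f < u. Then f + y < u + y.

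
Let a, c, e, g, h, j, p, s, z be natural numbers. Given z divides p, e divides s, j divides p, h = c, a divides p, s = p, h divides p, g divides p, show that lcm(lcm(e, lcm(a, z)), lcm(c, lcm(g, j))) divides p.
s = p and e divides s, hence e divides p. From a divides p and z divides p, lcm(a, z) divides p. Since e divides p, lcm(e, lcm(a, z)) divides p. h = c and h divides p, so c divides p. g divides p and j divides p, therefore lcm(g, j) divides p. c divides p, so lcm(c, lcm(g, j)) divides p. lcm(e, lcm(a, z)) divides p, so lcm(lcm(e, lcm(a, z)), lcm(c, lcm(g, j))) divides p.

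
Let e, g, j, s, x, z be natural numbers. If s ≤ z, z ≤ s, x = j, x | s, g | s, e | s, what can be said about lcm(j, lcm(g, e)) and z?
lcm(j, lcm(g, e)) | z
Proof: From s ≤ z and z ≤ s, s = z. x = j and x | s, therefore j | s. g | s and e | s, therefore lcm(g, e) | s. j | s, so lcm(j, lcm(g, e)) | s. s = z, so lcm(j, lcm(g, e)) | z.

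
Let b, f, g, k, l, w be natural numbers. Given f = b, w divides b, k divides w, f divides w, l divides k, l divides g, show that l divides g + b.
f = b and f divides w, so b divides w. Since w divides b, w = b. From l divides k and k divides w, l divides w. Because w = b, l divides b. l divides g, so l divides g + b.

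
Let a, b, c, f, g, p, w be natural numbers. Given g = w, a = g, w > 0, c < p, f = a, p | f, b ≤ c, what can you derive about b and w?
b < w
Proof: b ≤ c and c < p, thus b < p. a = g and g = w, hence a = w. f = a and p | f, therefore p | a. a = w, so p | w. w > 0, so p ≤ w. b < p, so b < w.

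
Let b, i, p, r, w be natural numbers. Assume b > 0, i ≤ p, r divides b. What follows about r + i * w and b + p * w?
r + i * w ≤ b + p * w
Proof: From r divides b and b > 0, r ≤ b. i ≤ p. By multiplying by a non-negative, i * w ≤ p * w. Since r ≤ b, r + i * w ≤ b + p * w.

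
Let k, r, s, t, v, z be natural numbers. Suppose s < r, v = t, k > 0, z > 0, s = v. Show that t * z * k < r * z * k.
s = v and v = t, hence s = t. s < r, so t < r. Since z > 0, t * z < r * z. Because k > 0, t * z * k < r * z * k.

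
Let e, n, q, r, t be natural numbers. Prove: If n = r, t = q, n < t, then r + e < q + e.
n = r and n < t, therefore r < t. t = q, so r < q. Then r + e < q + e.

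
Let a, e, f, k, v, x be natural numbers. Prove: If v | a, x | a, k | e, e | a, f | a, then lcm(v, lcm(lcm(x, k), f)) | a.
k | e and e | a, therefore k | a. Because x | a, lcm(x, k) | a. f | a, so lcm(lcm(x, k), f) | a. v | a, so lcm(v, lcm(lcm(x, k), f)) | a.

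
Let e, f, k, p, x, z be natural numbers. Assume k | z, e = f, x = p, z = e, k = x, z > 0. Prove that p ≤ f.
k = x and x = p, so k = p. Because z = e and e = f, z = f. Since k | z and z > 0, k ≤ z. From z = f, k ≤ f. Since k = p, p ≤ f.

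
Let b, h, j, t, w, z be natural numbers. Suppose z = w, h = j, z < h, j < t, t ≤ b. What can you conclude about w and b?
w < b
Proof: h = j and z < h, therefore z < j. z = w, so w < j. Because j < t, w < t. t ≤ b, so w < b.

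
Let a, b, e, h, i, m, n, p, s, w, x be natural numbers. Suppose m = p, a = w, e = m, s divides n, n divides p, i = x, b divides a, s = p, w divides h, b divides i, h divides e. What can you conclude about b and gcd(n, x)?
b divides gcd(n, x)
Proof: Since e = m and m = p, e = p. Since s = p and s divides n, p divides n. n divides p, so p = n. e = p, so e = n. a = w and b divides a, therefore b divides w. w divides h, so b divides h. Since h divides e, b divides e. Since e = n, b divides n. i = x and b divides i, so b divides x. b divides n, so b divides gcd(n, x).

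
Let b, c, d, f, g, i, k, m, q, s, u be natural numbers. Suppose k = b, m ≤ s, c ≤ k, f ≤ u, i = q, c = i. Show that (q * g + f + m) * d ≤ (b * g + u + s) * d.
Because c = i and i = q, c = q. Since c ≤ k, q ≤ k. Since k = b, q ≤ b. By multiplying by a non-negative, q * g ≤ b * g. Since f ≤ u, q * g + f ≤ b * g + u. Since m ≤ s, q * g + f + m ≤ b * g + u + s. By multiplying by a non-negative, (q * g + f + m) * d ≤ (b * g + u + s) * d.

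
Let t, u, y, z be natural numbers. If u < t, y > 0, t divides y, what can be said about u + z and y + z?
u + z < y + z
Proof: From t divides y and y > 0, t ≤ y. Since u < t, u < y. Then u + z < y + z.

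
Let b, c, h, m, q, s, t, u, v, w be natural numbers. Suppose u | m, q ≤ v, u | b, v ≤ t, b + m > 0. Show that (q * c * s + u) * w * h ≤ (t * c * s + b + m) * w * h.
From q ≤ v and v ≤ t, q ≤ t. Then q * c ≤ t * c. Then q * c * s ≤ t * c * s. Because u | b and u | m, u | b + m. b + m > 0, so u ≤ b + m. Because q * c * s ≤ t * c * s, q * c * s + u ≤ t * c * s + b + m. Then (q * c * s + u) * w ≤ (t * c * s + b + m) * w. Then (q * c * s + u) * w * h ≤ (t * c * s + b + m) * w * h.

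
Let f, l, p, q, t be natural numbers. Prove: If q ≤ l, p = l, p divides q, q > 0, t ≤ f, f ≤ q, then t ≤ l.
From p divides q and q > 0, p ≤ q. p = l, so l ≤ q. Since q ≤ l, q = l. t ≤ f and f ≤ q, therefore t ≤ q. Since q = l, t ≤ l.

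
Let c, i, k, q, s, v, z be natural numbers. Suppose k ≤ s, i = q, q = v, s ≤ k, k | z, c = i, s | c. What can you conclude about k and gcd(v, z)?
k | gcd(v, z)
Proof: Because s ≤ k and k ≤ s, s = k. Since c = i and i = q, c = q. From s | c, s | q. Since s = k, k | q. q = v, so k | v. Since k | z, k | gcd(v, z).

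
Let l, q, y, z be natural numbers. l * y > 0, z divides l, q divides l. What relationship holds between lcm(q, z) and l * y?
lcm(q, z) ≤ l * y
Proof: Since q divides l and z divides l, lcm(q, z) divides l. Then lcm(q, z) divides l * y. Since l * y > 0, lcm(q, z) ≤ l * y.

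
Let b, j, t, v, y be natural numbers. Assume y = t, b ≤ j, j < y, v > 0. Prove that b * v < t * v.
b ≤ j and j < y, thus b < y. y = t, so b < t. Using v > 0, by multiplying by a positive, b * v < t * v.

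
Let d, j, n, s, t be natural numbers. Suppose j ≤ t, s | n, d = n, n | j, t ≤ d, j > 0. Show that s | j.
n | j and j > 0, hence n ≤ j. d = n and t ≤ d, hence t ≤ n. j ≤ t, so j ≤ n. Since n ≤ j, n = j. s | n, so s | j.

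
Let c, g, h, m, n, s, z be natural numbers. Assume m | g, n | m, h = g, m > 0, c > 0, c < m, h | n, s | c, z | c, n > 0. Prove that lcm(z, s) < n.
h = g and h | n, thus g | n. m | g, so m | n. Since n > 0, m ≤ n. n | m and m > 0, so n ≤ m. m ≤ n, so m = n. From z | c and s | c, lcm(z, s) | c. c > 0, so lcm(z, s) ≤ c. c < m, so lcm(z, s) < m. Because m = n, lcm(z, s) < n.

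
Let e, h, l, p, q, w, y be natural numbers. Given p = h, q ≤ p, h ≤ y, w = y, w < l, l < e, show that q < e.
p = h and q ≤ p, so q ≤ h. h ≤ y, so q ≤ y. Because w < l and l < e, w < e. w = y, so y < e. q ≤ y, so q < e.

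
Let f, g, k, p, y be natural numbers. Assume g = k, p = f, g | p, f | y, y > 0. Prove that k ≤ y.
p = f and g | p, thus g | f. Since f | y, g | y. Since g = k, k | y. From y > 0, k ≤ y.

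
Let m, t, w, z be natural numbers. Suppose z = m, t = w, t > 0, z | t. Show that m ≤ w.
From z | t and t > 0, z ≤ t. Since t = w, z ≤ w. z = m, so m ≤ w.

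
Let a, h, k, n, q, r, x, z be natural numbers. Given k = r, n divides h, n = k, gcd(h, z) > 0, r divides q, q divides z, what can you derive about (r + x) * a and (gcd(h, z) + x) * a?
(r + x) * a ≤ (gcd(h, z) + x) * a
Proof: n = k and k = r, therefore n = r. n divides h, so r divides h. r divides q and q divides z, thus r divides z. r divides h, so r divides gcd(h, z). Since gcd(h, z) > 0, r ≤ gcd(h, z). Then r + x ≤ gcd(h, z) + x. By multiplying by a non-negative, (r + x) * a ≤ (gcd(h, z) + x) * a.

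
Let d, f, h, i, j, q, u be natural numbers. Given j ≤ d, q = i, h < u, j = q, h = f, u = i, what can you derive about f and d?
f < d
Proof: u = i and h < u, therefore h < i. Since h = f, f < i. j = q and q = i, therefore j = i. j ≤ d, so i ≤ d. f < i, so f < d.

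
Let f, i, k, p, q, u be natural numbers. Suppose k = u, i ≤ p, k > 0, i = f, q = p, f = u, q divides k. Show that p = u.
From q divides k and k > 0, q ≤ k. Since q = p, p ≤ k. k = u, so p ≤ u. i = f and f = u, hence i = u. Since i ≤ p, u ≤ p. p ≤ u, so p = u.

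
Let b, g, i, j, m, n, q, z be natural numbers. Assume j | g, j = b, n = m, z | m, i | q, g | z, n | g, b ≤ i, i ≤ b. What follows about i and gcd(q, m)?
i | gcd(q, m)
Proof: Since g | z and z | m, g | m. n = m and n | g, so m | g. g | m, so g = m. Because b ≤ i and i ≤ b, b = i. j = b, so j = i. From j | g, i | g. Since g = m, i | m. Because i | q, i | gcd(q, m).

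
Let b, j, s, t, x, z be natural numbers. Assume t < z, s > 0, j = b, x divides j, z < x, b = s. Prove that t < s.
t < z and z < x, thus t < x. Since j = b and b = s, j = s. Because x divides j, x divides s. From s > 0, x ≤ s. From t < x, t < s.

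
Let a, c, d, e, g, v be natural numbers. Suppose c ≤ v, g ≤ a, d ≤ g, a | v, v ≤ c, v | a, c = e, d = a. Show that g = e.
d = a and d ≤ g, so a ≤ g. g ≤ a, so g = a. Because a | v and v | a, a = v. g = a, so g = v. v ≤ c and c ≤ v, therefore v = c. g = v, so g = c. c = e, so g = e.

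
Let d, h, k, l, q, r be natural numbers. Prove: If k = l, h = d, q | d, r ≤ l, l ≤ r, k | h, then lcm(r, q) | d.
l ≤ r and r ≤ l, therefore l = r. Since k = l, k = r. h = d and k | h, hence k | d. Since k = r, r | d. q | d, so lcm(r, q) | d.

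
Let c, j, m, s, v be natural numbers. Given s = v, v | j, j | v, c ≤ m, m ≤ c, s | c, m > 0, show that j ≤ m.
v | j and j | v, thus v = j. Since s = v, s = j. c ≤ m and m ≤ c, so c = m. Since s | c, s | m. Since m > 0, s ≤ m. s = j, so j ≤ m.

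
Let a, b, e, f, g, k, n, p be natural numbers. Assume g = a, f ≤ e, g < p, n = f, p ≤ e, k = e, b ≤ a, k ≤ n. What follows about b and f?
b < f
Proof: n = f and k ≤ n, thus k ≤ f. Because k = e, e ≤ f. Since f ≤ e, e = f. g = a and g < p, so a < p. Since b ≤ a, b < p. p ≤ e, so b < e. Since e = f, b < f.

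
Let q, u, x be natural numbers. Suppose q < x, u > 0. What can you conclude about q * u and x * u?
q * u < x * u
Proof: From q < x and u > 0, by multiplying by a positive, q * u < x * u.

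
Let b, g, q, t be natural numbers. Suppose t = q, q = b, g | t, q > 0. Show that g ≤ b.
t = q and g | t, thus g | q. Since q > 0, g ≤ q. Since q = b, g ≤ b.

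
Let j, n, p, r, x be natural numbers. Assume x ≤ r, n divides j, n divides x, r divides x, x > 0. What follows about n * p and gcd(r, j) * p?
n * p divides gcd(r, j) * p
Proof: r divides x and x > 0, hence r ≤ x. Since x ≤ r, x = r. Since n divides x, n divides r. n divides j, so n divides gcd(r, j). Then n * p divides gcd(r, j) * p.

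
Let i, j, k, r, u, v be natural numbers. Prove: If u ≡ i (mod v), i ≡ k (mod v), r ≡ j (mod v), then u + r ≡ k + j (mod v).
From u ≡ i (mod v) and i ≡ k (mod v), u ≡ k (mod v). r ≡ j (mod v), so u + r ≡ k + j (mod v).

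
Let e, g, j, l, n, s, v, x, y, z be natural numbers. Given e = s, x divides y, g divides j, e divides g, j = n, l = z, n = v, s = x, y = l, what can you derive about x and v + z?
x divides v + z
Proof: e = s and e divides g, therefore s divides g. s = x, so x divides g. j = n and g divides j, hence g divides n. x divides g, so x divides n. From n = v, x divides v. y = l and x divides y, therefore x divides l. Since l = z, x divides z. Since x divides v, x divides v + z.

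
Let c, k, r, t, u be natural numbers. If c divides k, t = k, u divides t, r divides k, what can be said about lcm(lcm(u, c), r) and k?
lcm(lcm(u, c), r) divides k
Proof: t = k and u divides t, thus u divides k. c divides k, so lcm(u, c) divides k. r divides k, so lcm(lcm(u, c), r) divides k.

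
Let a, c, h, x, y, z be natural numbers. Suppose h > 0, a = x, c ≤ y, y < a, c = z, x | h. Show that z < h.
c ≤ y and y < a, so c < a. c = z, so z < a. From a = x, z < x. x | h and h > 0, therefore x ≤ h. Since z < x, z < h.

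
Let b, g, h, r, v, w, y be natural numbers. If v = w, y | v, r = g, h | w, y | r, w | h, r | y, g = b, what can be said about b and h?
b | h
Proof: From y | r and r | y, y = r. From r = g, y = g. Since g = b, y = b. Because w | h and h | w, w = h. v = w and y | v, hence y | w. Since w = h, y | h. y = b, so b | h.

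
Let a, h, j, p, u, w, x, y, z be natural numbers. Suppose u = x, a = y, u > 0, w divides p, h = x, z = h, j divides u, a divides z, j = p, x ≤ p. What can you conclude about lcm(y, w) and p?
lcm(y, w) divides p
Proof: From j divides u and u > 0, j ≤ u. Since j = p, p ≤ u. Since u = x, p ≤ x. x ≤ p, so x = p. Since h = x, h = p. z = h and a divides z, thus a divides h. Because a = y, y divides h. Since h = p, y divides p. Since w divides p, lcm(y, w) divides p.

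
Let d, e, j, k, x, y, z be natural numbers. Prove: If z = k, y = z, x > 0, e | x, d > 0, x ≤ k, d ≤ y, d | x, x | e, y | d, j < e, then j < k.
e | x and x | e, hence e = x. Because y | d and d > 0, y ≤ d. d ≤ y, so d = y. Since d | x, y | x. y = z, so z | x. From x > 0, z ≤ x. Since z = k, k ≤ x. x ≤ k, so x = k. Because e = x, e = k. j < e, so j < k.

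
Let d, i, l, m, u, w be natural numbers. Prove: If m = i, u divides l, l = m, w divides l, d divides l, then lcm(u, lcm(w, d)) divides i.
From l = m and m = i, l = i. w divides l and d divides l, hence lcm(w, d) divides l. u divides l, so lcm(u, lcm(w, d)) divides l. Since l = i, lcm(u, lcm(w, d)) divides i.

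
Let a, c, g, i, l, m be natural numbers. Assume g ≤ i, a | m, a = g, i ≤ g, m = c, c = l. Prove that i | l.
g ≤ i and i ≤ g, thus g = i. a = g and a | m, hence g | m. Since m = c, g | c. Since c = l, g | l. g = i, so i | l.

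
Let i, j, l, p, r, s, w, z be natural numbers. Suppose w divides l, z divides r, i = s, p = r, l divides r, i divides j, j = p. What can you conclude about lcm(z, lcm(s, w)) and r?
lcm(z, lcm(s, w)) divides r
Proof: j = p and i divides j, thus i divides p. Since p = r, i divides r. From i = s, s divides r. Because w divides l and l divides r, w divides r. Since s divides r, lcm(s, w) divides r. z divides r, so lcm(z, lcm(s, w)) divides r.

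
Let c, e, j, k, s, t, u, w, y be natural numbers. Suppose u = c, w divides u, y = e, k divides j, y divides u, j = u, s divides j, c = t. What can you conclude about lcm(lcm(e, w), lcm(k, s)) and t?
lcm(lcm(e, w), lcm(k, s)) divides t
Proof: u = c and c = t, therefore u = t. y = e and y divides u, hence e divides u. w divides u, so lcm(e, w) divides u. k divides j and s divides j, therefore lcm(k, s) divides j. j = u, so lcm(k, s) divides u. lcm(e, w) divides u, so lcm(lcm(e, w), lcm(k, s)) divides u. Since u = t, lcm(lcm(e, w), lcm(k, s)) divides t.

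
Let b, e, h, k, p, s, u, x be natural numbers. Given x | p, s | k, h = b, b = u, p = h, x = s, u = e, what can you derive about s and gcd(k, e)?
s | gcd(k, e)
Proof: From b = u and u = e, b = e. p = h and h = b, therefore p = b. x | p, so x | b. Since b = e, x | e. Since x = s, s | e. Since s | k, s | gcd(k, e).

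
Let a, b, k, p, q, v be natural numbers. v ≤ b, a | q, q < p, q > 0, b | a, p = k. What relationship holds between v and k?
v < k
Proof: Because b | a and a | q, b | q. Since q > 0, b ≤ q. From v ≤ b, v ≤ q. Since p = k and q < p, q < k. Since v ≤ q, v < k.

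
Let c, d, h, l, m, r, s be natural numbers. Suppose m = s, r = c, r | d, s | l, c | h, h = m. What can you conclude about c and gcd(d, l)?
c | gcd(d, l)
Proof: r = c and r | d, so c | d. h = m and c | h, thus c | m. Since m = s, c | s. Since s | l, c | l. Since c | d, c | gcd(d, l).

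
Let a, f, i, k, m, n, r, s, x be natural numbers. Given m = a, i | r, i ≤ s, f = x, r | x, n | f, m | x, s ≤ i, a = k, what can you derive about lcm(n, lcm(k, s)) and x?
lcm(n, lcm(k, s)) | x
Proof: f = x and n | f, therefore n | x. From m = a and a = k, m = k. Since m | x, k | x. Since i ≤ s and s ≤ i, i = s. i | r, so s | r. r | x, so s | x. Since k | x, lcm(k, s) | x. Since n | x, lcm(n, lcm(k, s)) | x.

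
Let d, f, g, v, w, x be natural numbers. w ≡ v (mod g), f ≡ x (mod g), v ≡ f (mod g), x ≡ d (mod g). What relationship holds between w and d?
w ≡ d (mod g)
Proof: w ≡ v (mod g) and v ≡ f (mod g), thus w ≡ f (mod g). f ≡ x (mod g), so w ≡ x (mod g). From x ≡ d (mod g), w ≡ d (mod g).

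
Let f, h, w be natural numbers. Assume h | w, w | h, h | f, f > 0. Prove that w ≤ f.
From h | w and w | h, h = w. h | f, so w | f. Since f > 0, w ≤ f.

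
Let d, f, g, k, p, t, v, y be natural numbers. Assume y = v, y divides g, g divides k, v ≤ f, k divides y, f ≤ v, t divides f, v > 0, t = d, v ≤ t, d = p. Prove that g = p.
From g divides k and k divides y, g divides y. Because y divides g, g = y. Since y = v, g = v. f ≤ v and v ≤ f, hence f = v. Since t divides f, t divides v. Because v > 0, t ≤ v. Since v ≤ t, v = t. Because g = v, g = t. t = d, so g = d. Since d = p, g = p.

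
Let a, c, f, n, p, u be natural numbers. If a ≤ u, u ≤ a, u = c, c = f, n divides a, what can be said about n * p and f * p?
n * p divides f * p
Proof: Because a ≤ u and u ≤ a, a = u. Since u = c, a = c. Since c = f, a = f. Since n divides a, n divides f. Then n * p divides f * p.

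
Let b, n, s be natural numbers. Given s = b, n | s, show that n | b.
From s = b and n | s, by substitution, n | b.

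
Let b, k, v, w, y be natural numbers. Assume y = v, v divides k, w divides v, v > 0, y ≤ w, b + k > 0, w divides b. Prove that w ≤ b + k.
Since y = v and y ≤ w, v ≤ w. w divides v and v > 0, hence w ≤ v. v ≤ w, so v = w. Because v divides k, w divides k. Since w divides b, w divides b + k. b + k > 0, so w ≤ b + k.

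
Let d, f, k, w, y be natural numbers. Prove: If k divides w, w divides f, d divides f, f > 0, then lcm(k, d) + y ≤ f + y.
k divides w and w divides f, therefore k divides f. Because d divides f, lcm(k, d) divides f. Since f > 0, lcm(k, d) ≤ f. Then lcm(k, d) + y ≤ f + y.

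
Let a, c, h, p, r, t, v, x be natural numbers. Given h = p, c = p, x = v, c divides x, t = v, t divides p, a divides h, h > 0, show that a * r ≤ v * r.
x = v and c divides x, so c divides v. Because c = p, p divides v. From t = v and t divides p, v divides p. p divides v, so p = v. h = p, so h = v. a divides h and h > 0, hence a ≤ h. Because h = v, a ≤ v. By multiplying by a non-negative, a * r ≤ v * r.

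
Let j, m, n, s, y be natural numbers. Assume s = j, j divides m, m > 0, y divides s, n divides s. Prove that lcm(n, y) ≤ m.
n divides s and y divides s, thus lcm(n, y) divides s. s = j, so lcm(n, y) divides j. j divides m, so lcm(n, y) divides m. m > 0, so lcm(n, y) ≤ m.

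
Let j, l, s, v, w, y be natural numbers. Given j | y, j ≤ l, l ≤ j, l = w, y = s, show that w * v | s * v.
Since j ≤ l and l ≤ j, j = l. l = w, so j = w. y = s and j | y, hence j | s. j = w, so w | s. Then w * v | s * v.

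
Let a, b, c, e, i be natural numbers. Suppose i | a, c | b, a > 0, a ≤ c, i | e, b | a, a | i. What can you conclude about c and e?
c | e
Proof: i | a and a | i, therefore i = a. c | b and b | a, hence c | a. a > 0, so c ≤ a. Since a ≤ c, a = c. Since i = a, i = c. Since i | e, c | e.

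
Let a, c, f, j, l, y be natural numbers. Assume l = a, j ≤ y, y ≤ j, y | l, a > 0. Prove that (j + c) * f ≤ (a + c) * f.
From y ≤ j and j ≤ y, y = j. l = a and y | l, so y | a. Since y = j, j | a. a > 0, so j ≤ a. Then j + c ≤ a + c. Then (j + c) * f ≤ (a + c) * f.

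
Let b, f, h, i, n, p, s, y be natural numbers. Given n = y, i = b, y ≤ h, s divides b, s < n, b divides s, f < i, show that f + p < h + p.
i = b and f < i, hence f < b. s divides b and b divides s, therefore s = b. From s < n, b < n. Since f < b, f < n. n = y, so f < y. Since y ≤ h, f < h. Then f + p < h + p.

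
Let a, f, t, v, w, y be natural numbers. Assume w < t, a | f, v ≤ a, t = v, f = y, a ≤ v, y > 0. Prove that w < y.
t = v and w < t, thus w < v. From a ≤ v and v ≤ a, a = v. Since f = y and a | f, a | y. Since a = v, v | y. y > 0, so v ≤ y. Since w < v, w < y.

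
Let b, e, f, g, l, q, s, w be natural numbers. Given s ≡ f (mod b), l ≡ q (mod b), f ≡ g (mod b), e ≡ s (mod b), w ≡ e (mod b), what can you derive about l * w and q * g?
l * w ≡ q * g (mod b)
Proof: w ≡ e (mod b) and e ≡ s (mod b), thus w ≡ s (mod b). Since s ≡ f (mod b), w ≡ f (mod b). Since f ≡ g (mod b), w ≡ g (mod b). Since l ≡ q (mod b), l * w ≡ q * g (mod b).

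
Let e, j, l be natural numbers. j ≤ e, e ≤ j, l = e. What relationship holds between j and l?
j = l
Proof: Because e ≤ j and j ≤ e, e = j. l = e, so l = j. Then j = l.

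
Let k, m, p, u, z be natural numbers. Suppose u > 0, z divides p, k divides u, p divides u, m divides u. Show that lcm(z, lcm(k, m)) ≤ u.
Because z divides p and p divides u, z divides u. From k divides u and m divides u, lcm(k, m) divides u. Because z divides u, lcm(z, lcm(k, m)) divides u. Since u > 0, lcm(z, lcm(k, m)) ≤ u.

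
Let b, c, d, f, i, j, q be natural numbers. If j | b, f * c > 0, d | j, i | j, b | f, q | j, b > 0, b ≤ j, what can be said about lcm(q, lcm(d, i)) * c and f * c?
lcm(q, lcm(d, i)) * c ≤ f * c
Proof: From d | j and i | j, lcm(d, i) | j. Since q | j, lcm(q, lcm(d, i)) | j. From j | b and b > 0, j ≤ b. b ≤ j, so b = j. Since b | f, j | f. Since lcm(q, lcm(d, i)) | j, lcm(q, lcm(d, i)) | f. Then lcm(q, lcm(d, i)) * c | f * c. Since f * c > 0, lcm(q, lcm(d, i)) * c ≤ f * c.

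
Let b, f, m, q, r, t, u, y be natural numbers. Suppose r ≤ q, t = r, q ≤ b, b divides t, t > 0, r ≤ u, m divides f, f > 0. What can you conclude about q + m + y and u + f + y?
q + m + y ≤ u + f + y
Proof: From b divides t and t > 0, b ≤ t. Since q ≤ b, q ≤ t. Since t = r, q ≤ r. r ≤ q, so r = q. Since r ≤ u, q ≤ u. m divides f and f > 0, therefore m ≤ f. Then m + y ≤ f + y. q ≤ u, so q + m + y ≤ u + f + y.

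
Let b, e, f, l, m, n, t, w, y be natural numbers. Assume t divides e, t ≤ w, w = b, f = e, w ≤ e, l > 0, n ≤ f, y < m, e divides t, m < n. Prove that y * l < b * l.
t divides e and e divides t, therefore t = e. Since t ≤ w, e ≤ w. w ≤ e, so e = w. Since f = e, f = w. Because w = b, f = b. From m < n and n ≤ f, m < f. f = b, so m < b. y < m, so y < b. Combining with l > 0, by multiplying by a positive, y * l < b * l.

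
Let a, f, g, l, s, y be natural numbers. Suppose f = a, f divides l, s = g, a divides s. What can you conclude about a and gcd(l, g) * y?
a divides gcd(l, g) * y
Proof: From f = a and f divides l, a divides l. s = g and a divides s, so a divides g. From a divides l, a divides gcd(l, g). Then a divides gcd(l, g) * y.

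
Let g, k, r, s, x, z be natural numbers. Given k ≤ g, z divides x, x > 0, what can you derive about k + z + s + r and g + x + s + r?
k + z + s + r ≤ g + x + s + r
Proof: z divides x and x > 0, hence z ≤ x. Then z + s ≤ x + s. Then z + s + r ≤ x + s + r. k ≤ g, so k + z + s + r ≤ g + x + s + r.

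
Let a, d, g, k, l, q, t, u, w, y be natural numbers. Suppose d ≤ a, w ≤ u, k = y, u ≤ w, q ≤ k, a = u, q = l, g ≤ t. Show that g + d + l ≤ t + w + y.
u ≤ w and w ≤ u, therefore u = w. Since a = u, a = w. d ≤ a, so d ≤ w. Since g ≤ t, g + d ≤ t + w. k = y and q ≤ k, thus q ≤ y. Since q = l, l ≤ y. Since g + d ≤ t + w, g + d + l ≤ t + w + y.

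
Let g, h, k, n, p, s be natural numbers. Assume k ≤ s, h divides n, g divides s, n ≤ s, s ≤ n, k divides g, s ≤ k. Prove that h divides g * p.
From n ≤ s and s ≤ n, n = s. k ≤ s and s ≤ k, hence k = s. k divides g, so s divides g. g divides s, so s = g. Since n = s, n = g. Since h divides n, h divides g. Then h divides g * p.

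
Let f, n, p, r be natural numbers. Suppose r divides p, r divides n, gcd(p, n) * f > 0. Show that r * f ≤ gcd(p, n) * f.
r divides p and r divides n, so r divides gcd(p, n). Then r * f divides gcd(p, n) * f. Because gcd(p, n) * f > 0, r * f ≤ gcd(p, n) * f.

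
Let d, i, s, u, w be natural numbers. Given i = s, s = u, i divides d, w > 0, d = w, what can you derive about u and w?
u ≤ w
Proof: i = s and s = u, thus i = u. d = w and i divides d, therefore i divides w. Since w > 0, i ≤ w. Since i = u, u ≤ w.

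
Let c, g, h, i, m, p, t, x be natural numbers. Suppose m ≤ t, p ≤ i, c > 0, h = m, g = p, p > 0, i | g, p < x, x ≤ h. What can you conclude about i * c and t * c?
i * c < t * c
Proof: Because g = p and i | g, i | p. Since p > 0, i ≤ p. Since p ≤ i, p = i. p < x and x ≤ h, so p < h. h = m, so p < m. From m ≤ t, p < t. Since p = i, i < t. Since c > 0, i * c < t * c.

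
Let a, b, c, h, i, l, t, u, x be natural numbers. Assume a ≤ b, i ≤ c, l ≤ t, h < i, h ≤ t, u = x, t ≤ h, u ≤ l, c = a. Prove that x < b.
From h ≤ t and t ≤ h, h = t. c = a and i ≤ c, so i ≤ a. Since h < i, h < a. Since h = t, t < a. Since l ≤ t, l < a. Since u ≤ l, u < a. u = x, so x < a. Because a ≤ b, x < b.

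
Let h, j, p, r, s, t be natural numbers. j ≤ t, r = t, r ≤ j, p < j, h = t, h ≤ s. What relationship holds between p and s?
p < s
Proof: Because r = t and r ≤ j, t ≤ j. j ≤ t, so j = t. p < j, so p < t. Because h = t and h ≤ s, t ≤ s. Since p < t, p < s.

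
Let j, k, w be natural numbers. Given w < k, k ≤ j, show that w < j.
w < k and k ≤ j. By transitivity, w < j.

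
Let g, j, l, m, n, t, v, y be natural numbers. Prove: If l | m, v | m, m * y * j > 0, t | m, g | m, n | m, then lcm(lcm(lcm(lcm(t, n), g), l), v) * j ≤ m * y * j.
Since t | m and n | m, lcm(t, n) | m. Since g | m, lcm(lcm(t, n), g) | m. Since l | m, lcm(lcm(lcm(t, n), g), l) | m. From v | m, lcm(lcm(lcm(lcm(t, n), g), l), v) | m. Then lcm(lcm(lcm(lcm(t, n), g), l), v) | m * y. Then lcm(lcm(lcm(lcm(t, n), g), l), v) * j | m * y * j. Since m * y * j > 0, lcm(lcm(lcm(lcm(t, n), g), l), v) * j ≤ m * y * j.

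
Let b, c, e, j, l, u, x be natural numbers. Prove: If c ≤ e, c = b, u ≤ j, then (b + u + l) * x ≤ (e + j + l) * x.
c = b and c ≤ e, so b ≤ e. u ≤ j, so b + u ≤ e + j. Then b + u + l ≤ e + j + l. By multiplying by a non-negative, (b + u + l) * x ≤ (e + j + l) * x.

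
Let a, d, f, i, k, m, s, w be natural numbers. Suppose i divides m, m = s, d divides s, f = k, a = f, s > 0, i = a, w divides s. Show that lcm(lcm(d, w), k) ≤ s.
d divides s and w divides s, hence lcm(d, w) divides s. Since a = f and f = k, a = k. Since i = a, i = k. Since m = s and i divides m, i divides s. i = k, so k divides s. From lcm(d, w) divides s, lcm(lcm(d, w), k) divides s. Because s > 0, lcm(lcm(d, w), k) ≤ s.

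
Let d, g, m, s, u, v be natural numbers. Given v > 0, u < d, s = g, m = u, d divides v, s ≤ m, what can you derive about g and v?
g < v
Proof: m = u and s ≤ m, hence s ≤ u. From s = g, g ≤ u. d divides v and v > 0, thus d ≤ v. u < d, so u < v. Since g ≤ u, g < v.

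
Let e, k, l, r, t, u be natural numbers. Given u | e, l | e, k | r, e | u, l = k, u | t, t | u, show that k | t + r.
e | u and u | e, so e = u. u | t and t | u, so u = t. e = u, so e = t. l = k and l | e, so k | e. Since e = t, k | t. k | r, so k | t + r.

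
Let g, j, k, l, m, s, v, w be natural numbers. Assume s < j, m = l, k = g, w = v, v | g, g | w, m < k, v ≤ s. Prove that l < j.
k = g and m < k, thus m < g. Since m = l, l < g. Because w = v and g | w, g | v. v | g, so v = g. v ≤ s and s < j, therefore v < j. From v = g, g < j. From l < g, l < j.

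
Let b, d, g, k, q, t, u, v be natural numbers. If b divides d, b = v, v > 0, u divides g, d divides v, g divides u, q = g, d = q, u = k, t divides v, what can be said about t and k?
t ≤ k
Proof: d = q and q = g, hence d = g. Because g divides u and u divides g, g = u. d = g, so d = u. Since u = k, d = k. b = v and b divides d, thus v divides d. d divides v, so v = d. t divides v and v > 0, therefore t ≤ v. From v = d, t ≤ d. d = k, so t ≤ k.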